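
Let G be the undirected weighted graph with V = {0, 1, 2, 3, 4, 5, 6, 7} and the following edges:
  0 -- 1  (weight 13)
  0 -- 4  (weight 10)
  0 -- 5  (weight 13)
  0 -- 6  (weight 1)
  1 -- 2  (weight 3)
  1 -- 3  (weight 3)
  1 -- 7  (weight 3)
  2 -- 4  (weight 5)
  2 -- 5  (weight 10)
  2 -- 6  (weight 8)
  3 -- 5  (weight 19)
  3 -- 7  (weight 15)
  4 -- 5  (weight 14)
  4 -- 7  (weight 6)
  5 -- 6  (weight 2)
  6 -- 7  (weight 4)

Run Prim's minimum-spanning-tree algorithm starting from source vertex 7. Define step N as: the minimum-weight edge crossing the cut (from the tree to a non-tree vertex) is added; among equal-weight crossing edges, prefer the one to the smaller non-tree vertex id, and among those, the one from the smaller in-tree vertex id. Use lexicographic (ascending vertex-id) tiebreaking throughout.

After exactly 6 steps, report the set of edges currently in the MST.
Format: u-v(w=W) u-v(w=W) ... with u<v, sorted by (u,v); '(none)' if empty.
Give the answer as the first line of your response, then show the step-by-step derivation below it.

0-6(w=1) 1-2(w=3) 1-3(w=3) 1-7(w=3) 5-6(w=2) 6-7(w=4)

step 1: add edge 1-7 (w=3); MST = {1-7(w=3)}
step 2: add edge 1-2 (w=3); MST = {1-2(w=3) 1-7(w=3)}
step 3: add edge 1-3 (w=3); MST = {1-2(w=3) 1-3(w=3) 1-7(w=3)}
step 4: add edge 6-7 (w=4); MST = {1-2(w=3) 1-3(w=3) 1-7(w=3) 6-7(w=4)}
step 5: add edge 0-6 (w=1); MST = {0-6(w=1) 1-2(w=3) 1-3(w=3) 1-7(w=3) 6-7(w=4)}
step 6: add edge 5-6 (w=2); MST = {0-6(w=1) 1-2(w=3) 1-3(w=3) 1-7(w=3) 5-6(w=2) 6-7(w=4)}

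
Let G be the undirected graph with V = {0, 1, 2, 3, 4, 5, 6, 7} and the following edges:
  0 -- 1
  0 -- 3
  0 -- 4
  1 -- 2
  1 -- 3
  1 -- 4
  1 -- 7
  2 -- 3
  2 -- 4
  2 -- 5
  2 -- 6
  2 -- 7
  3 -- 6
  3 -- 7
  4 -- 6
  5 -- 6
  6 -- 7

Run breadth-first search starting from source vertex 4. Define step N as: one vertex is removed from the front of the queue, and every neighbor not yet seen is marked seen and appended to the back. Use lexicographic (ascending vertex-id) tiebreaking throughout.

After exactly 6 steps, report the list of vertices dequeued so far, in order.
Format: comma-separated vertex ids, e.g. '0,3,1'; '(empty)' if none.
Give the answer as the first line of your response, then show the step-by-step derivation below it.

4,0,1,2,6,3

step 1: dequeue 4; queue=[0,1,2,6]; order=4
step 2: dequeue 0; queue=[1,2,6,3]; order=4,0
step 3: dequeue 1; queue=[2,6,3,7]; order=4,0,1
step 4: dequeue 2; queue=[6,3,7,5]; order=4,0,1,2
step 5: dequeue 6; queue=[3,7,5]; order=4,0,1,2,6
step 6: dequeue 3; queue=[7,5]; order=4,0,1,2,6,3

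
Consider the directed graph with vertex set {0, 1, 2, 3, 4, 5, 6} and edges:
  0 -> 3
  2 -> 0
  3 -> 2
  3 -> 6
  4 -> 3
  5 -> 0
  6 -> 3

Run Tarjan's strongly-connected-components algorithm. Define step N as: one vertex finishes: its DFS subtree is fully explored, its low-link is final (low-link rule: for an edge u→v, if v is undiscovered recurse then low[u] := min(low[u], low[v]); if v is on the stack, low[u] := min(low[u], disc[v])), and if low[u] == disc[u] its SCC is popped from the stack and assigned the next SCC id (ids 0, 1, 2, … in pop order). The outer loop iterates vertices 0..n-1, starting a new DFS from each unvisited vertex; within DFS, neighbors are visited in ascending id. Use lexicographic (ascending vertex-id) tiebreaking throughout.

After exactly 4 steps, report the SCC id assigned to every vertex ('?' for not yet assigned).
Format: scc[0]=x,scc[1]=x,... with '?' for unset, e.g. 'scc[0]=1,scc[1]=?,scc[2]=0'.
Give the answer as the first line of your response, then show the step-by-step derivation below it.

scc[0]=0,scc[1]=?,scc[2]=0,scc[3]=0,scc[4]=?,scc[5]=?,scc[6]=0

step 1: low=(low[0]=0,low[1]=?,low[2]=0,low[3]=1,low[4]=?,low[5]=?,low[6]=?); scc=(scc[0]=?,scc[1]=?,scc[2]=?,scc[3]=?,scc[4]=?,scc[5]=?,scc[6]=?)
step 2: low=(low[0]=0,low[1]=?,low[2]=0,low[3]=0,low[4]=?,low[5]=?,low[6]=1); scc=(scc[0]=?,scc[1]=?,scc[2]=?,scc[3]=?,scc[4]=?,scc[5]=?,scc[6]=?)
step 3: low=(low[0]=0,low[1]=?,low[2]=0,low[3]=0,low[4]=?,low[5]=?,low[6]=1); scc=(scc[0]=?,scc[1]=?,scc[2]=?,scc[3]=?,scc[4]=?,scc[5]=?,scc[6]=?)
step 4: low=(low[0]=0,low[1]=?,low[2]=0,low[3]=0,low[4]=?,low[5]=?,low[6]=1); scc=(scc[0]=0,scc[1]=?,scc[2]=0,scc[3]=0,scc[4]=?,scc[5]=?,scc[6]=0)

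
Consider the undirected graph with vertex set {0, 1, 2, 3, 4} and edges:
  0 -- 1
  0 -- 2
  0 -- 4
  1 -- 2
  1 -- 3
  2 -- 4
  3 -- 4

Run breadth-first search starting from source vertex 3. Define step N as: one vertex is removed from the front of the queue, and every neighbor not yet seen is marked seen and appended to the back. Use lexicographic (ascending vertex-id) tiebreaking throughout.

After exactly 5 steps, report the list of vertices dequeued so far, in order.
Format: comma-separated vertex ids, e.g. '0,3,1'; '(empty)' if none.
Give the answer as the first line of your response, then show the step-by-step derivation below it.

3,1,4,0,2

step 1: dequeue 3; queue=[1,4]; order=3
step 2: dequeue 1; queue=[4,0,2]; order=3,1
step 3: dequeue 4; queue=[0,2]; order=3,1,4
step 4: dequeue 0; queue=[2]; order=3,1,4,0
step 5: dequeue 2; queue=[(empty)]; order=3,1,4,0,2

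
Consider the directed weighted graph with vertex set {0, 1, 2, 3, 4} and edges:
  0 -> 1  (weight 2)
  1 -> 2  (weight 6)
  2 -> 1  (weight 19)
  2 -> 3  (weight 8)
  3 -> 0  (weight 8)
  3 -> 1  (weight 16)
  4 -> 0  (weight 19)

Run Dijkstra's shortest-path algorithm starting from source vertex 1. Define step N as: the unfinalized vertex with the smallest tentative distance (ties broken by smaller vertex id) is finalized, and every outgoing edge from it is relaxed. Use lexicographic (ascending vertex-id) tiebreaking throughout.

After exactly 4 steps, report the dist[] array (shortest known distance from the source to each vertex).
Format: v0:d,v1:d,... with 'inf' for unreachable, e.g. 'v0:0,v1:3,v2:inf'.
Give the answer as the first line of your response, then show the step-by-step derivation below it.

v0:22,v1:0,v2:6,v3:14,v4:inf

step 1: dist = v0:inf,v1:0,v2:6,v3:inf,v4:inf
step 2: dist = v0:inf,v1:0,v2:6,v3:14,v4:inf
step 3: dist = v0:22,v1:0,v2:6,v3:14,v4:inf
step 4: dist = v0:22,v1:0,v2:6,v3:14,v4:inf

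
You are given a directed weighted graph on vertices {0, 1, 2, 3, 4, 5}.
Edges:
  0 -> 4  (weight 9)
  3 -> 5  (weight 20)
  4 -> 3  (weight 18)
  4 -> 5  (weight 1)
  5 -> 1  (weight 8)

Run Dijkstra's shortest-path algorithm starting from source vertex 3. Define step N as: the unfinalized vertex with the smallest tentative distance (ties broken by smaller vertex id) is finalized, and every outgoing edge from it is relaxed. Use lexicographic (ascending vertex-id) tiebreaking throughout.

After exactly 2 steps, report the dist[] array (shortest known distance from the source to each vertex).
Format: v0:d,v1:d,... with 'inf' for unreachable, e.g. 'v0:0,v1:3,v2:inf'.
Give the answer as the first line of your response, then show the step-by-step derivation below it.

v0:inf,v1:28,v2:inf,v3:0,v4:inf,v5:20

step 1: dist = v0:inf,v1:inf,v2:inf,v3:0,v4:inf,v5:20
step 2: dist = v0:inf,v1:28,v2:inf,v3:0,v4:inf,v5:20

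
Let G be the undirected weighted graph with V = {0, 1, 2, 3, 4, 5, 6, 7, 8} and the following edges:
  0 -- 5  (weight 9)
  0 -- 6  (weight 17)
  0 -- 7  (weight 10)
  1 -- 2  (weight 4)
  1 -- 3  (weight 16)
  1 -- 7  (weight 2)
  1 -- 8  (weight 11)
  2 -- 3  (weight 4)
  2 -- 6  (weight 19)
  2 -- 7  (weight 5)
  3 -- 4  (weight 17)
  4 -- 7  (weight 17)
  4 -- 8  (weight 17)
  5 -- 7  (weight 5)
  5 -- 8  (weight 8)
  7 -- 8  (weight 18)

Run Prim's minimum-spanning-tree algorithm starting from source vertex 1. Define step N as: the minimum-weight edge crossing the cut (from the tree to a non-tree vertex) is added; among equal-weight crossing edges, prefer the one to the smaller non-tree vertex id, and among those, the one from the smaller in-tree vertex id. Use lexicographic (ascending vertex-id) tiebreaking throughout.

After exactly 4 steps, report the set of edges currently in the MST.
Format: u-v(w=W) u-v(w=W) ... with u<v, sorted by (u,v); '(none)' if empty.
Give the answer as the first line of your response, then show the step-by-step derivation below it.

1-2(w=4) 1-7(w=2) 2-3(w=4) 5-7(w=5)

step 1: add edge 1-7 (w=2); MST = {1-7(w=2)}
step 2: add edge 1-2 (w=4); MST = {1-2(w=4) 1-7(w=2)}
step 3: add edge 2-3 (w=4); MST = {1-2(w=4) 1-7(w=2) 2-3(w=4)}
step 4: add edge 5-7 (w=5); MST = {1-2(w=4) 1-7(w=2) 2-3(w=4) 5-7(w=5)}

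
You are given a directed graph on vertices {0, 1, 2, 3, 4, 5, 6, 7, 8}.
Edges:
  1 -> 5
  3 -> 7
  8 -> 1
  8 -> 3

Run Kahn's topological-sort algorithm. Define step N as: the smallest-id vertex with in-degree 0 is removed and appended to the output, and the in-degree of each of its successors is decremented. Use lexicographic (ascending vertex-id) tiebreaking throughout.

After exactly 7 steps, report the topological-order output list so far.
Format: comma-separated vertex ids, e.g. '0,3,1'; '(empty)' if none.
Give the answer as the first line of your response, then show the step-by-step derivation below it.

0,2,4,6,8,1,3

step 1: output 0; order=[0]; indeg=(0,1,0,1,0,1,0,1,0)
step 2: output 2; order=[0,2]; indeg=(0,1,0,1,0,1,0,1,0)
step 3: output 4; order=[0,2,4]; indeg=(0,1,0,1,0,1,0,1,0)
step 4: output 6; order=[0,2,4,6]; indeg=(0,1,0,1,0,1,0,1,0)
step 5: output 8; order=[0,2,4,6,8]; indeg=(0,0,0,0,0,1,0,1,0)
step 6: output 1; order=[0,2,4,6,8,1]; indeg=(0,0,0,0,0,0,0,1,0)
step 7: output 3; order=[0,2,4,6,8,1,3]; indeg=(0,0,0,0,0,0,0,0,0)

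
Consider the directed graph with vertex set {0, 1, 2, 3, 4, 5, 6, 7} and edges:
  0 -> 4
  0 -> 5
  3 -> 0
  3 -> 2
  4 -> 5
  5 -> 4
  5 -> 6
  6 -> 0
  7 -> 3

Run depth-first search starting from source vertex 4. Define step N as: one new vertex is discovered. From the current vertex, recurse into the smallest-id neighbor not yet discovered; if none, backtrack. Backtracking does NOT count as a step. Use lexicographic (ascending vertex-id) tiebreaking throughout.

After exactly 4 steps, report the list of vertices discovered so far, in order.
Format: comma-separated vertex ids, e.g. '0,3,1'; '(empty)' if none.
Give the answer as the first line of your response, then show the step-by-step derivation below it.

4,5,6,0

step 1: discover 4; path=4; order=4
step 2: discover 5; path=4>5; order=4,5
step 3: discover 6; path=4>5>6; order=4,5,6
step 4: discover 0; path=4>5>6>0; order=4,5,6,0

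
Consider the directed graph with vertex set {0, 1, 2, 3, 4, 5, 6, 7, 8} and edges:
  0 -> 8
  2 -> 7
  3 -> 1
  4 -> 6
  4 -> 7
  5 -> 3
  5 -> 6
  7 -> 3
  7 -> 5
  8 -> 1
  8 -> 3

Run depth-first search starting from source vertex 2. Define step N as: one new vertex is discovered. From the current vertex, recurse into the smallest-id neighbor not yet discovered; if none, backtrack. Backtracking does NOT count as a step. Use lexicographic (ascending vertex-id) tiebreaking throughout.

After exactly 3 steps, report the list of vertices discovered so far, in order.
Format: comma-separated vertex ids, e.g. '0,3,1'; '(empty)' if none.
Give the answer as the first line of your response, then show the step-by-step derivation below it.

2,7,3

step 1: discover 2; path=2; order=2
step 2: discover 7; path=2>7; order=2,7
step 3: discover 3; path=2>7>3; order=2,7,3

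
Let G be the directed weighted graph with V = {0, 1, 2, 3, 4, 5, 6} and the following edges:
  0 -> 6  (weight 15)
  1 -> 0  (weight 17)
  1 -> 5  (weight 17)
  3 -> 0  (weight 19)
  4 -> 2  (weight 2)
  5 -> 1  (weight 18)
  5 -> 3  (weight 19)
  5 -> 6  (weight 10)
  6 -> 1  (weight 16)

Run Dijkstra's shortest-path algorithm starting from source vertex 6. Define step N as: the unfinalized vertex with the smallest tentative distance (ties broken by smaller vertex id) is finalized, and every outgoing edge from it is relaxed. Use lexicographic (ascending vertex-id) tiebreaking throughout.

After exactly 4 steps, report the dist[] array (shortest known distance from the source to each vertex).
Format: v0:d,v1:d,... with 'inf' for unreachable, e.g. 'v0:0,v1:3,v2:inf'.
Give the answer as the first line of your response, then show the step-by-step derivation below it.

v0:33,v1:16,v2:inf,v3:52,v4:inf,v5:33,v6:0

step 1: dist = v0:inf,v1:16,v2:inf,v3:inf,v4:inf,v5:inf,v6:0
step 2: dist = v0:33,v1:16,v2:inf,v3:inf,v4:inf,v5:33,v6:0
step 3: dist = v0:33,v1:16,v2:inf,v3:inf,v4:inf,v5:33,v6:0
step 4: dist = v0:33,v1:16,v2:inf,v3:52,v4:inf,v5:33,v6:0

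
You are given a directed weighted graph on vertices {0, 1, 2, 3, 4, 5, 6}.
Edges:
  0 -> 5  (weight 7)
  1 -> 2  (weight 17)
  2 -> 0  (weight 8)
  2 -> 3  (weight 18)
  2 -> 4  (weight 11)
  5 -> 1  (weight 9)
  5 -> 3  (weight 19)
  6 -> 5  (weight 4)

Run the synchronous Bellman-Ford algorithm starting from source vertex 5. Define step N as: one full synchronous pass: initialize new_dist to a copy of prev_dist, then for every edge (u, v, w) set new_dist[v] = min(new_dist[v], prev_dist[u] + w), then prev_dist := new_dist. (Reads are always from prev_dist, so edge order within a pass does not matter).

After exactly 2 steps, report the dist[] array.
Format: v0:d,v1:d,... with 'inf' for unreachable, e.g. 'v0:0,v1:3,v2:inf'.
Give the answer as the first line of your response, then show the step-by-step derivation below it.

v0:inf,v1:9,v2:26,v3:19,v4:inf,v5:0,v6:inf

step 1: dist = v0:inf,v1:9,v2:inf,v3:19,v4:inf,v5:0,v6:inf
step 2: dist = v0:inf,v1:9,v2:26,v3:19,v4:inf,v5:0,v6:inf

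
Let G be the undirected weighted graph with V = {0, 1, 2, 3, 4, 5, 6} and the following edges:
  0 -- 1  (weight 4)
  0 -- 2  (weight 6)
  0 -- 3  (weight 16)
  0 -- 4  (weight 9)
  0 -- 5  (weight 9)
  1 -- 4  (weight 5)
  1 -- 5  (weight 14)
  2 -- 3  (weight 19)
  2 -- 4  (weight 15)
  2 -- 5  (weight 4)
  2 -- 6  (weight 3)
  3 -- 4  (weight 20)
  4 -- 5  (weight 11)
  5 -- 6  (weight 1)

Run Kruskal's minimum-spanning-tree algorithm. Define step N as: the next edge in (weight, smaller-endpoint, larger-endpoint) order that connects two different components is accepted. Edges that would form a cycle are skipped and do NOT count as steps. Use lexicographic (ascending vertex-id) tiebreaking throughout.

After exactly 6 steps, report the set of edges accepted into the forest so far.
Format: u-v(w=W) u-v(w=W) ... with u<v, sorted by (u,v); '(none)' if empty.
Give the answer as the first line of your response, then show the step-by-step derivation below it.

0-1(w=4) 0-2(w=6) 0-3(w=16) 1-4(w=5) 2-6(w=3) 5-6(w=1)

step 1: add edge 5-6 (w=1); MST = {5-6(w=1)}
step 2: add edge 2-6 (w=3); MST = {2-6(w=3) 5-6(w=1)}
step 3: add edge 0-1 (w=4); MST = {0-1(w=4) 2-6(w=3) 5-6(w=1)}
step 4: add edge 1-4 (w=5); MST = {0-1(w=4) 1-4(w=5) 2-6(w=3) 5-6(w=1)}
step 5: add edge 0-2 (w=6); MST = {0-1(w=4) 0-2(w=6) 1-4(w=5) 2-6(w=3) 5-6(w=1)}
step 6: add edge 0-3 (w=16); MST = {0-1(w=4) 0-2(w=6) 0-3(w=16) 1-4(w=5) 2-6(w=3) 5-6(w=1)}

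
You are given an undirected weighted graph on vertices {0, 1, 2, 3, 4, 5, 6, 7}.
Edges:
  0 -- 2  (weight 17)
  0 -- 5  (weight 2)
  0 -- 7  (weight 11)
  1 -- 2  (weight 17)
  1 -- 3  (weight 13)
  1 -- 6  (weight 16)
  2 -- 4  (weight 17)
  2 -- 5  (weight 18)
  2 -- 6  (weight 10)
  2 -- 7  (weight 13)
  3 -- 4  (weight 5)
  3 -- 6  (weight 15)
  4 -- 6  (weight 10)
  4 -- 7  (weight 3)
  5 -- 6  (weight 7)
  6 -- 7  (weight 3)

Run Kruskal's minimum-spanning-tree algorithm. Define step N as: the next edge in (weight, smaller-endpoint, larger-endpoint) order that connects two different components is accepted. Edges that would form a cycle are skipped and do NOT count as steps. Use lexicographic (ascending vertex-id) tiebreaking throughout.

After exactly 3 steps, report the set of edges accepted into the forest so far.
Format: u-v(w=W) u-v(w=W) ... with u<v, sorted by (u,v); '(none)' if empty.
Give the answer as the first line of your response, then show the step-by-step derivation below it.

0-5(w=2) 4-7(w=3) 6-7(w=3)

step 1: add edge 0-5 (w=2); MST = {0-5(w=2)}
step 2: add edge 4-7 (w=3); MST = {0-5(w=2) 4-7(w=3)}
step 3: add edge 6-7 (w=3); MST = {0-5(w=2) 4-7(w=3) 6-7(w=3)}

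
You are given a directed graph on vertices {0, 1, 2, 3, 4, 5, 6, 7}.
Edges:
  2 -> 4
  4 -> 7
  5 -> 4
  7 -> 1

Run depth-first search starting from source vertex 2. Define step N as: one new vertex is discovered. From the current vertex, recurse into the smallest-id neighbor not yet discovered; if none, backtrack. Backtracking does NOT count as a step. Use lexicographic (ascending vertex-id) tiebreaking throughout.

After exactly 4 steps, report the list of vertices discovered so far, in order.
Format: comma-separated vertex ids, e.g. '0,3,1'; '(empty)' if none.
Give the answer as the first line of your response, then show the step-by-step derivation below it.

2,4,7,1

step 1: discover 2; path=2; order=2
step 2: discover 4; path=2>4; order=2,4
step 3: discover 7; path=2>4>7; order=2,4,7
step 4: discover 1; path=2>4>7>1; order=2,4,7,1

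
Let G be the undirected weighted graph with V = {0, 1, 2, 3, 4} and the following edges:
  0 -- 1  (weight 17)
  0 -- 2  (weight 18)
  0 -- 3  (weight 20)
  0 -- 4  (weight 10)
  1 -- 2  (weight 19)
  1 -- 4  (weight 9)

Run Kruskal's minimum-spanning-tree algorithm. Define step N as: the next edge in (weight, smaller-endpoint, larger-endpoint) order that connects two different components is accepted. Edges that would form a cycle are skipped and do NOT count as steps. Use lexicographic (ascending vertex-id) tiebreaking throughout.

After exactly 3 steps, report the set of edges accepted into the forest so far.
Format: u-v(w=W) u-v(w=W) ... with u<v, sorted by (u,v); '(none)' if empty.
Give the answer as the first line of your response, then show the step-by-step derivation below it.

0-2(w=18) 0-4(w=10) 1-4(w=9)

step 1: add edge 1-4 (w=9); MST = {1-4(w=9)}
step 2: add edge 0-4 (w=10); MST = {0-4(w=10) 1-4(w=9)}
step 3: add edge 0-2 (w=18); MST = {0-2(w=18) 0-4(w=10) 1-4(w=9)}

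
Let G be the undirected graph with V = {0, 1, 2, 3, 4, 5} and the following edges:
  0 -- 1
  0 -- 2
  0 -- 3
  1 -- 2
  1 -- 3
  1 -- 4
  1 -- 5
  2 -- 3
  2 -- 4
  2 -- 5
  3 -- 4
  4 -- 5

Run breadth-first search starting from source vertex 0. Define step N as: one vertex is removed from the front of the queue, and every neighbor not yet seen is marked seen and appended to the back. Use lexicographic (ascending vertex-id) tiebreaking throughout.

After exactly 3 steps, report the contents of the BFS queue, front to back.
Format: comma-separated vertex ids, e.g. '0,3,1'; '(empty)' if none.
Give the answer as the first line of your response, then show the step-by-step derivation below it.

3,4,5

step 1: dequeue 0; queue=[1,2,3]; order=0
step 2: dequeue 1; queue=[2,3,4,5]; order=0,1
step 3: dequeue 2; queue=[3,4,5]; order=0,1,2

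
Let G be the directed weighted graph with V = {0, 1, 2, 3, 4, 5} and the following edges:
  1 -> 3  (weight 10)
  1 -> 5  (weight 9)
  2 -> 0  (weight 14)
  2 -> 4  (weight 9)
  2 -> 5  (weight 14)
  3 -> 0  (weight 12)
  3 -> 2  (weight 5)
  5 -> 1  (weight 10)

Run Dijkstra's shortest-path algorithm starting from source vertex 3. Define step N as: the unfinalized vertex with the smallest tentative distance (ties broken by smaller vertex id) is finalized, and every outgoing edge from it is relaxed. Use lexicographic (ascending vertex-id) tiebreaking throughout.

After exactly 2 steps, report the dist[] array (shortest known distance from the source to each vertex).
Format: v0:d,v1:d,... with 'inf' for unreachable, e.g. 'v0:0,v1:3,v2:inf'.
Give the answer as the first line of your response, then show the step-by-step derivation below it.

v0:12,v1:inf,v2:5,v3:0,v4:14,v5:19

step 1: dist = v0:12,v1:inf,v2:5,v3:0,v4:inf,v5:inf
step 2: dist = v0:12,v1:inf,v2:5,v3:0,v4:14,v5:19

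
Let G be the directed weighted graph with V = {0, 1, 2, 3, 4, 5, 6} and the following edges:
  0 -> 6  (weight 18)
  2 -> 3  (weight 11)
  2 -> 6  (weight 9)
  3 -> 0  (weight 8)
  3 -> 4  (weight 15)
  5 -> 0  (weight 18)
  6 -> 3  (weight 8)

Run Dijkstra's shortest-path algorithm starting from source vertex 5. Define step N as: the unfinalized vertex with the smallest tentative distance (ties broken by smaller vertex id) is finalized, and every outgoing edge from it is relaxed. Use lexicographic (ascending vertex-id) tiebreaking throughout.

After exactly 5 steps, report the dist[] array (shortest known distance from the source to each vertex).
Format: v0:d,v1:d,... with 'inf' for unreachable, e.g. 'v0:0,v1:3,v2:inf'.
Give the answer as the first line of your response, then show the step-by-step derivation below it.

v0:18,v1:inf,v2:inf,v3:44,v4:59,v5:0,v6:36

step 1: dist = v0:18,v1:inf,v2:inf,v3:inf,v4:inf,v5:0,v6:inf
step 2: dist = v0:18,v1:inf,v2:inf,v3:inf,v4:inf,v5:0,v6:36
step 3: dist = v0:18,v1:inf,v2:inf,v3:44,v4:inf,v5:0,v6:36
step 4: dist = v0:18,v1:inf,v2:inf,v3:44,v4:59,v5:0,v6:36
step 5: dist = v0:18,v1:inf,v2:inf,v3:44,v4:59,v5:0,v6:36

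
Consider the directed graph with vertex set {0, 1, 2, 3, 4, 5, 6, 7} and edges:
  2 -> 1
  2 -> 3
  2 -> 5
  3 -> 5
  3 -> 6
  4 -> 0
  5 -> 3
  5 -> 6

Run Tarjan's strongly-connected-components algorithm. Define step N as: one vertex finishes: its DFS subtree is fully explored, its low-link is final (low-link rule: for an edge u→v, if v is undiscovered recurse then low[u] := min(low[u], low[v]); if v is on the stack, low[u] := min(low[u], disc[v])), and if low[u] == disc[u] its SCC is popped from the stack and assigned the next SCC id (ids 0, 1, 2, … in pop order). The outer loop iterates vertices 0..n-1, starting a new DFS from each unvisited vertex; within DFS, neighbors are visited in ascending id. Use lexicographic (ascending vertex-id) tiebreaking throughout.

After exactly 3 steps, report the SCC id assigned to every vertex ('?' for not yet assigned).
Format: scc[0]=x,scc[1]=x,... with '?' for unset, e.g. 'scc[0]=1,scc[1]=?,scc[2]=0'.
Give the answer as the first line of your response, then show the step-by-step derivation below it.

scc[0]=0,scc[1]=1,scc[2]=?,scc[3]=?,scc[4]=?,scc[5]=?,scc[6]=2,scc[7]=?

step 1: low=(low[0]=0,low[1]=?,low[2]=?,low[3]=?,low[4]=?,low[5]=?,low[6]=?,low[7]=?); scc=(scc[0]=0,scc[1]=?,scc[2]=?,scc[3]=?,scc[4]=?,scc[5]=?,scc[6]=?,scc[7]=?)
step 2: low=(low[0]=0,low[1]=1,low[2]=?,low[3]=?,low[4]=?,low[5]=?,low[6]=?,low[7]=?); scc=(scc[0]=0,scc[1]=1,scc[2]=?,scc[3]=?,scc[4]=?,scc[5]=?,scc[6]=?,scc[7]=?)
step 3: low=(low[0]=0,low[1]=1,low[2]=2,low[3]=3,low[4]=?,low[5]=3,low[6]=5,low[7]=?); scc=(scc[0]=0,scc[1]=1,scc[2]=?,scc[3]=?,scc[4]=?,scc[5]=?,scc[6]=2,scc[7]=?)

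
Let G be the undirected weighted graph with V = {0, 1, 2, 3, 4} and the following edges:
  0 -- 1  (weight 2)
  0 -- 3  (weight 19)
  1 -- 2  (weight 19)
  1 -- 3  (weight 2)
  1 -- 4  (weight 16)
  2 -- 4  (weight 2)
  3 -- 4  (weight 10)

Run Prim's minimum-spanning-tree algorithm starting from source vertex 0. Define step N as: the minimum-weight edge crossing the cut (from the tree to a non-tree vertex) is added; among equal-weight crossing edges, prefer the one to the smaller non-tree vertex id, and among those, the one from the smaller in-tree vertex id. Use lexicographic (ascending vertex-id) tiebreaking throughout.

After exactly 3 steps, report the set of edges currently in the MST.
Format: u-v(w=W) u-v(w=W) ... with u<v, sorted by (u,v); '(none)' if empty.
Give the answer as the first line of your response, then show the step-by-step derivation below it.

0-1(w=2) 1-3(w=2) 3-4(w=10)

step 1: add edge 0-1 (w=2); MST = {0-1(w=2)}
step 2: add edge 1-3 (w=2); MST = {0-1(w=2) 1-3(w=2)}
step 3: add edge 3-4 (w=10); MST = {0-1(w=2) 1-3(w=2) 3-4(w=10)}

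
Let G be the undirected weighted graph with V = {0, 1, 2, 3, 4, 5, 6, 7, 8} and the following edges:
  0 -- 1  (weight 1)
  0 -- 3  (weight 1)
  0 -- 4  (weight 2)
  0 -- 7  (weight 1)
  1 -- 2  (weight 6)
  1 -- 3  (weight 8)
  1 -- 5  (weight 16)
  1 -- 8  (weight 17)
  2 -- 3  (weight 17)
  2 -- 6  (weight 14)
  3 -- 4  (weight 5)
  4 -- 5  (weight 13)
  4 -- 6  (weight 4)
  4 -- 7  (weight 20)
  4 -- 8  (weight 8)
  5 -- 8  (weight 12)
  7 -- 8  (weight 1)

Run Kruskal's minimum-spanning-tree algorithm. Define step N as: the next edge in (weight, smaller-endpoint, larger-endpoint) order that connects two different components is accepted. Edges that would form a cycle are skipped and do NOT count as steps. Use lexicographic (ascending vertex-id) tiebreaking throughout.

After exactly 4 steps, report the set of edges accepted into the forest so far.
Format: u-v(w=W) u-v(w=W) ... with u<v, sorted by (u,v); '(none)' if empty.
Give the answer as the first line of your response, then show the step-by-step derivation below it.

0-1(w=1) 0-3(w=1) 0-7(w=1) 7-8(w=1)

step 1: add edge 0-1 (w=1); MST = {0-1(w=1)}
step 2: add edge 0-3 (w=1); MST = {0-1(w=1) 0-3(w=1)}
step 3: add edge 0-7 (w=1); MST = {0-1(w=1) 0-3(w=1) 0-7(w=1)}
step 4: add edge 7-8 (w=1); MST = {0-1(w=1) 0-3(w=1) 0-7(w=1) 7-8(w=1)}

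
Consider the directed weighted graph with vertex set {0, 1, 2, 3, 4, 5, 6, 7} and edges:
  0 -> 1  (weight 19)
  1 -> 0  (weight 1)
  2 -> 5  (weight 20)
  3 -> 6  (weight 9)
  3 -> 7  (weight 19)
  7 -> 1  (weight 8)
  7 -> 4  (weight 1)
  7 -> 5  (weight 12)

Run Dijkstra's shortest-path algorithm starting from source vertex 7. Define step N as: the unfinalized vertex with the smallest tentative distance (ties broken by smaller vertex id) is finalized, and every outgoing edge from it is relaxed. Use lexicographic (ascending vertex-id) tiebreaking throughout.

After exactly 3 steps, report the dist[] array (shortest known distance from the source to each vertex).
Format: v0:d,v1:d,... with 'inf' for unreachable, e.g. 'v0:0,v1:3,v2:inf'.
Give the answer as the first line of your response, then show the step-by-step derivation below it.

v0:9,v1:8,v2:inf,v3:inf,v4:1,v5:12,v6:inf,v7:0

step 1: dist = v0:inf,v1:8,v2:inf,v3:inf,v4:1,v5:12,v6:inf,v7:0
step 2: dist = v0:inf,v1:8,v2:inf,v3:inf,v4:1,v5:12,v6:inf,v7:0
step 3: dist = v0:9,v1:8,v2:inf,v3:inf,v4:1,v5:12,v6:inf,v7:0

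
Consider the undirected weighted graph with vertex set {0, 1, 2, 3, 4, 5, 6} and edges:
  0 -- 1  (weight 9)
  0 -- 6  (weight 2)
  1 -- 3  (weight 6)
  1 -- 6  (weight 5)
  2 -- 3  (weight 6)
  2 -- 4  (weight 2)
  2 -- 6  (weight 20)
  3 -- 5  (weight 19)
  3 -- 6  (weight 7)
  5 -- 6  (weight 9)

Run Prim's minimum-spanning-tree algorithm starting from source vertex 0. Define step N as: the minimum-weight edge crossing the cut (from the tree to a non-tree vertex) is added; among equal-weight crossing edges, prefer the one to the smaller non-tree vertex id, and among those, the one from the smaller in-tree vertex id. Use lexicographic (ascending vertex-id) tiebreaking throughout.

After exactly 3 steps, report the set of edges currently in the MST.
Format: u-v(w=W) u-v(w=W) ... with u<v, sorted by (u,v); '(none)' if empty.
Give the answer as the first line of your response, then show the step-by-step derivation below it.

0-6(w=2) 1-3(w=6) 1-6(w=5)

step 1: add edge 0-6 (w=2); MST = {0-6(w=2)}
step 2: add edge 1-6 (w=5); MST = {0-6(w=2) 1-6(w=5)}
step 3: add edge 1-3 (w=6); MST = {0-6(w=2) 1-3(w=6) 1-6(w=5)}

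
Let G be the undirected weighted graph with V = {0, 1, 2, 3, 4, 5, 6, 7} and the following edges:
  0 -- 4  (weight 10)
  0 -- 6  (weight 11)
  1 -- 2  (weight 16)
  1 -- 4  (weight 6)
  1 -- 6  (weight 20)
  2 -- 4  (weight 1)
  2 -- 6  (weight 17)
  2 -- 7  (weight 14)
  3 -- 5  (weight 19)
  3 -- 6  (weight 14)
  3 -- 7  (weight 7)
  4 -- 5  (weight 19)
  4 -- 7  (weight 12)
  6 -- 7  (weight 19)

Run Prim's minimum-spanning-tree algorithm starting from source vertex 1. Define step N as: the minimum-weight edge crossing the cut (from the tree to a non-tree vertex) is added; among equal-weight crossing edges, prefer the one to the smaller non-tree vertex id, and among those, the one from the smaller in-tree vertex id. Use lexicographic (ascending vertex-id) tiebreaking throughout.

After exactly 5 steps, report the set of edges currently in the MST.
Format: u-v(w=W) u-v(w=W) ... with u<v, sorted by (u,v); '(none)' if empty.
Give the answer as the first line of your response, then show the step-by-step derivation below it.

0-4(w=10) 0-6(w=11) 1-4(w=6) 2-4(w=1) 4-7(w=12)

step 1: add edge 1-4 (w=6); MST = {1-4(w=6)}
step 2: add edge 2-4 (w=1); MST = {1-4(w=6) 2-4(w=1)}
step 3: add edge 0-4 (w=10); MST = {0-4(w=10) 1-4(w=6) 2-4(w=1)}
step 4: add edge 0-6 (w=11); MST = {0-4(w=10) 0-6(w=11) 1-4(w=6) 2-4(w=1)}
step 5: add edge 4-7 (w=12); MST = {0-4(w=10) 0-6(w=11) 1-4(w=6) 2-4(w=1) 4-7(w=12)}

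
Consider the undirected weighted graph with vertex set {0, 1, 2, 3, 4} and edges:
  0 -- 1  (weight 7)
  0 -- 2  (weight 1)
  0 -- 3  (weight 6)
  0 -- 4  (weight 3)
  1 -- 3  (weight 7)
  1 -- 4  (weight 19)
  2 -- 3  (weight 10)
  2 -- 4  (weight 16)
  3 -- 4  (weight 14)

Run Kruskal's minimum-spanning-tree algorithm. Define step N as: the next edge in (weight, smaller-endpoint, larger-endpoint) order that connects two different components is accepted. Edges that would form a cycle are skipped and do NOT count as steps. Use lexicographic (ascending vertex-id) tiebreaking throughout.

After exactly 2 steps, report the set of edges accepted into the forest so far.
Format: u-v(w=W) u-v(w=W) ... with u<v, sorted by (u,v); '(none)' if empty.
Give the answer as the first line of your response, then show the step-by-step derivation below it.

0-2(w=1) 0-4(w=3)

step 1: add edge 0-2 (w=1); MST = {0-2(w=1)}
step 2: add edge 0-4 (w=3); MST = {0-2(w=1) 0-4(w=3)}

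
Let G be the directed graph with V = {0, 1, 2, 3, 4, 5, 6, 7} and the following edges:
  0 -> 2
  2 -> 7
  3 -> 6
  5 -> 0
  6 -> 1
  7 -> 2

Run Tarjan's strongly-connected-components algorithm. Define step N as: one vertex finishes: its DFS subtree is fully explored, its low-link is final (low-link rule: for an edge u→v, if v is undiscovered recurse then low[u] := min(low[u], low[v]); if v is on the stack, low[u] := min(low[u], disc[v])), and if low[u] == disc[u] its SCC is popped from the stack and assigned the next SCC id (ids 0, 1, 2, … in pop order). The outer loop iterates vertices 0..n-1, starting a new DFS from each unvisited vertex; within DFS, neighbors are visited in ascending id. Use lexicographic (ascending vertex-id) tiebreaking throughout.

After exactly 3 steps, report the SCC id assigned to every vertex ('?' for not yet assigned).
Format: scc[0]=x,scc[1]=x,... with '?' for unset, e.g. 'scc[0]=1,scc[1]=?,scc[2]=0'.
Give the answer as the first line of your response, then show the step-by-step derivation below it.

scc[0]=1,scc[1]=?,scc[2]=0,scc[3]=?,scc[4]=?,scc[5]=?,scc[6]=?,scc[7]=0

step 1: low=(low[0]=0,low[1]=?,low[2]=1,low[3]=?,low[4]=?,low[5]=?,low[6]=?,low[7]=1); scc=(scc[0]=?,scc[1]=?,scc[2]=?,scc[3]=?,scc[4]=?,scc[5]=?,scc[6]=?,scc[7]=?)
step 2: low=(low[0]=0,low[1]=?,low[2]=1,low[3]=?,low[4]=?,low[5]=?,low[6]=?,low[7]=1); scc=(scc[0]=?,scc[1]=?,scc[2]=0,scc[3]=?,scc[4]=?,scc[5]=?,scc[6]=?,scc[7]=0)
step 3: low=(low[0]=0,low[1]=?,low[2]=1,low[3]=?,low[4]=?,low[5]=?,low[6]=?,low[7]=1); scc=(scc[0]=1,scc[1]=?,scc[2]=0,scc[3]=?,scc[4]=?,scc[5]=?,scc[6]=?,scc[7]=0)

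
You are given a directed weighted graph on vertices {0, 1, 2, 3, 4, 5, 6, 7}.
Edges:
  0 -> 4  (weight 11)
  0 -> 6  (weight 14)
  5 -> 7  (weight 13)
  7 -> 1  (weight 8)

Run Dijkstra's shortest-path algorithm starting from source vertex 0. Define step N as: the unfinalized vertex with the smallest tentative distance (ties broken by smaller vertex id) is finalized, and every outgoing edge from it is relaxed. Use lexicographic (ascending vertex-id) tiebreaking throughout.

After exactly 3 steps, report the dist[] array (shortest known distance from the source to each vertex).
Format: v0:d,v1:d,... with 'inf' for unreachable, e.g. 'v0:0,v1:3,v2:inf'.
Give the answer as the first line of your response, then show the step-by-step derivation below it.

v0:0,v1:inf,v2:inf,v3:inf,v4:11,v5:inf,v6:14,v7:inf

step 1: dist = v0:0,v1:inf,v2:inf,v3:inf,v4:11,v5:inf,v6:14,v7:inf
step 2: dist = v0:0,v1:inf,v2:inf,v3:inf,v4:11,v5:inf,v6:14,v7:inf
step 3: dist = v0:0,v1:inf,v2:inf,v3:inf,v4:11,v5:inf,v6:14,v7:inf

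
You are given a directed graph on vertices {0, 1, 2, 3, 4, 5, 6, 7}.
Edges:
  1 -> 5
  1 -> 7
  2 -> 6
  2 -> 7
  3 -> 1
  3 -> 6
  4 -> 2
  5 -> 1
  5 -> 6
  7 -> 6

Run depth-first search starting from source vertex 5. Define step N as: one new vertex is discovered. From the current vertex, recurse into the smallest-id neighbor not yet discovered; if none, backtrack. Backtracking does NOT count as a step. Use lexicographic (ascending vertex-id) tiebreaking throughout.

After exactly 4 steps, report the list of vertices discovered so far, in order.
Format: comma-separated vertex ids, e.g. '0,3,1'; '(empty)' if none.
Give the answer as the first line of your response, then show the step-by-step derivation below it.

5,1,7,6

step 1: discover 5; path=5; order=5
step 2: discover 1; path=5>1; order=5,1
step 3: discover 7; path=5>1>7; order=5,1,7
step 4: discover 6; path=5>1>7>6; order=5,1,7,6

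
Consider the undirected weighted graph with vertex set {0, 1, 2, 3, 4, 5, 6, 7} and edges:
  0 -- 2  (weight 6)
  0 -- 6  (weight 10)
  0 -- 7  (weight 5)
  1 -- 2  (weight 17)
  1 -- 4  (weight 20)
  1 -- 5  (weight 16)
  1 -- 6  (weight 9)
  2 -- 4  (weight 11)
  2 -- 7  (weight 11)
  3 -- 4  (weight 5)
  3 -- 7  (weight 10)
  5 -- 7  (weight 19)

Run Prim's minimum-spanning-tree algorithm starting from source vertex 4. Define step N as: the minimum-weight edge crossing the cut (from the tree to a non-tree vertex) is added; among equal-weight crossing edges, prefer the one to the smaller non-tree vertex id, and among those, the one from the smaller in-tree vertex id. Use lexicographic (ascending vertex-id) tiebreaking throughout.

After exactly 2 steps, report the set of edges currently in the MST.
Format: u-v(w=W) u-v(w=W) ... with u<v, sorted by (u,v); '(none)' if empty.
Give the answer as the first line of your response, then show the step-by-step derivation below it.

3-4(w=5) 3-7(w=10)

step 1: add edge 3-4 (w=5); MST = {3-4(w=5)}
step 2: add edge 3-7 (w=10); MST = {3-4(w=5) 3-7(w=10)}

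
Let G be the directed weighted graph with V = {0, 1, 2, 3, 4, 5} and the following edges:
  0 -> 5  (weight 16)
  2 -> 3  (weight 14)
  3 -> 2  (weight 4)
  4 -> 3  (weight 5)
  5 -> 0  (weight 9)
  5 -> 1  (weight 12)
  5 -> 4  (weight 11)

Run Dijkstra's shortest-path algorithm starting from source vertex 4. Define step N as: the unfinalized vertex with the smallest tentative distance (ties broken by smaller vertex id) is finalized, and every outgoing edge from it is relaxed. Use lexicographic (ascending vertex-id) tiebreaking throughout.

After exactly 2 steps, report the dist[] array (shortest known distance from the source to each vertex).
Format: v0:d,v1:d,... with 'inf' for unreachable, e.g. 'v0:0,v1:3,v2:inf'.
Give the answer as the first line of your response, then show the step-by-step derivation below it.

v0:inf,v1:inf,v2:9,v3:5,v4:0,v5:inf

step 1: dist = v0:inf,v1:inf,v2:inf,v3:5,v4:0,v5:inf
step 2: dist = v0:inf,v1:inf,v2:9,v3:5,v4:0,v5:inf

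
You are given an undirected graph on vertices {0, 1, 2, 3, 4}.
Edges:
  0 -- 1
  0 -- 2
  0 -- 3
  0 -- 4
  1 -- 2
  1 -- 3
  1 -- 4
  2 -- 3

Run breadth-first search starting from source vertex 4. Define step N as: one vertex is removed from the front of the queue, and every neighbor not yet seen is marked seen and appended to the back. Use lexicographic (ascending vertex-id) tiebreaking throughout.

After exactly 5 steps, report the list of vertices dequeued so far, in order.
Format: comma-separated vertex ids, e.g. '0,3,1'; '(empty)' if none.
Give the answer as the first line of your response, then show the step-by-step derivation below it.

4,0,1,2,3

step 1: dequeue 4; queue=[0,1]; order=4
step 2: dequeue 0; queue=[1,2,3]; order=4,0
step 3: dequeue 1; queue=[2,3]; order=4,0,1
step 4: dequeue 2; queue=[3]; order=4,0,1,2
step 5: dequeue 3; queue=[(empty)]; order=4,0,1,2,3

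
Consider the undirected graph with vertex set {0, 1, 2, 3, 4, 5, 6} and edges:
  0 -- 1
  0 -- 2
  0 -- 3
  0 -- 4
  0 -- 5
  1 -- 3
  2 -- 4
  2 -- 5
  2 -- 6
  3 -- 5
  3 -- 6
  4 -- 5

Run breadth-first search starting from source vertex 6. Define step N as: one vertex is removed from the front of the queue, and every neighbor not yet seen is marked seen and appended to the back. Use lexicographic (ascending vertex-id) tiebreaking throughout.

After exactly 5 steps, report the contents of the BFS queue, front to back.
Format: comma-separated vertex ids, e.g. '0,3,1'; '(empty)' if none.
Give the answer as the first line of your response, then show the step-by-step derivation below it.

5,1

step 1: dequeue 6; queue=[2,3]; order=6
step 2: dequeue 2; queue=[3,0,4,5]; order=6,2
step 3: dequeue 3; queue=[0,4,5,1]; order=6,2,3
step 4: dequeue 0; queue=[4,5,1]; order=6,2,3,0
step 5: dequeue 4; queue=[5,1]; order=6,2,3,0,4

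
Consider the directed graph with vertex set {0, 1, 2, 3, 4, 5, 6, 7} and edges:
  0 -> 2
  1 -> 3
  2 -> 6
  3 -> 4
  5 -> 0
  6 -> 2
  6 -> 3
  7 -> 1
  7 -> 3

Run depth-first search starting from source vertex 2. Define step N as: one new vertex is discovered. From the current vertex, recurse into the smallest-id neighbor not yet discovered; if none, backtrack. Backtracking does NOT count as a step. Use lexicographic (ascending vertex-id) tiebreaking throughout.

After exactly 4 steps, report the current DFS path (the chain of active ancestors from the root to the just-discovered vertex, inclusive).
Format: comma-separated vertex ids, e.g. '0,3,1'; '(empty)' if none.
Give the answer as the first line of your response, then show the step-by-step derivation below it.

2,6,3,4

step 1: discover 2; path=2; order=2
step 2: discover 6; path=2>6; order=2,6
step 3: discover 3; path=2>6>3; order=2,6,3
step 4: discover 4; path=2>6>3>4; order=2,6,3,4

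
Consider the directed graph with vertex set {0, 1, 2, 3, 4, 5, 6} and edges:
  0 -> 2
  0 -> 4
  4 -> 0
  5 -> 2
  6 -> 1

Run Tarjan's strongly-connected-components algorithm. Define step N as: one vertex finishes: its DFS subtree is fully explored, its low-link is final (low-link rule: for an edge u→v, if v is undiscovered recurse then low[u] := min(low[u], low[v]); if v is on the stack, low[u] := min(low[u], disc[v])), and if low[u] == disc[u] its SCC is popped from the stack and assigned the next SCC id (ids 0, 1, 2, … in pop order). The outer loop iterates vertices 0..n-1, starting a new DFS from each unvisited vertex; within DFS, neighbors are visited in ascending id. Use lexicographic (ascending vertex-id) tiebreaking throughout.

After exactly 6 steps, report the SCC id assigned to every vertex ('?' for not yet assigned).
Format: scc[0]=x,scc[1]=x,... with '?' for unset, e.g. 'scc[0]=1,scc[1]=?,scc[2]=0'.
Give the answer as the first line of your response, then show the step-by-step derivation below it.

scc[0]=1,scc[1]=2,scc[2]=0,scc[3]=3,scc[4]=1,scc[5]=4,scc[6]=?

step 1: low=(low[0]=0,low[1]=?,low[2]=1,low[3]=?,low[4]=?,low[5]=?,low[6]=?); scc=(scc[0]=?,scc[1]=?,scc[2]=0,scc[3]=?,scc[4]=?,scc[5]=?,scc[6]=?)
step 2: low=(low[0]=0,low[1]=?,low[2]=1,low[3]=?,low[4]=0,low[5]=?,low[6]=?); scc=(scc[0]=?,scc[1]=?,scc[2]=0,scc[3]=?,scc[4]=?,scc[5]=?,scc[6]=?)
step 3: low=(low[0]=0,low[1]=?,low[2]=1,low[3]=?,low[4]=0,low[5]=?,low[6]=?); scc=(scc[0]=1,scc[1]=?,scc[2]=0,scc[3]=?,scc[4]=1,scc[5]=?,scc[6]=?)
step 4: low=(low[0]=0,low[1]=3,low[2]=1,low[3]=?,low[4]=0,low[5]=?,low[6]=?); scc=(scc[0]=1,scc[1]=2,scc[2]=0,scc[3]=?,scc[4]=1,scc[5]=?,scc[6]=?)
step 5: low=(low[0]=0,low[1]=3,low[2]=1,low[3]=4,low[4]=0,low[5]=?,low[6]=?); scc=(scc[0]=1,scc[1]=2,scc[2]=0,scc[3]=3,scc[4]=1,scc[5]=?,scc[6]=?)
step 6: low=(low[0]=0,low[1]=3,low[2]=1,low[3]=4,low[4]=0,low[5]=5,low[6]=?); scc=(scc[0]=1,scc[1]=2,scc[2]=0,scc[3]=3,scc[4]=1,scc[5]=4,scc[6]=?)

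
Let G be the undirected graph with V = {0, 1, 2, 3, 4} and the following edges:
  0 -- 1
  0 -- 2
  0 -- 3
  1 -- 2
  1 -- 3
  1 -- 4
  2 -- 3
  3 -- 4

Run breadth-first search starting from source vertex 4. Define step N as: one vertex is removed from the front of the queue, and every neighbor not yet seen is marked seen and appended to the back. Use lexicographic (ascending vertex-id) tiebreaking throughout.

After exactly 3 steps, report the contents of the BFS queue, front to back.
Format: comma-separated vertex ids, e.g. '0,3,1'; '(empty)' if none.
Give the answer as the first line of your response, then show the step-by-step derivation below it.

0,2

step 1: dequeue 4; queue=[1,3]; order=4
step 2: dequeue 1; queue=[3,0,2]; order=4,1
step 3: dequeue 3; queue=[0,2]; order=4,1,3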